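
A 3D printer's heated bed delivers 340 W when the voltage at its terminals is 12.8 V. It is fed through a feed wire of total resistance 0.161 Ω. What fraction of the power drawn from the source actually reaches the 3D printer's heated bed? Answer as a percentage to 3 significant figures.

I = P / V = 340 / 12.8 = 26.56 A through the feed wire.
P_line = I² R_line = (26.56)² × 0.161 = 113.6 W
P_source = P_load + P_line = 340.0 + 113.6 = 453.6 W
η = P_load / P_source = 340.0 / 453.6 = 0.7496

75.0 %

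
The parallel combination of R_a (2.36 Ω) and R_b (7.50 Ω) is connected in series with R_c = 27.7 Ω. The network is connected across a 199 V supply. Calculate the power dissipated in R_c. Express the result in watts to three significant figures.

Collapse the R_a‖R_b pair into one equivalent R_p; then R_p and R_c form a series string.
R_p = (2.36×7.50)/(2.36+7.50) = 1.795 Ω
R_total = R_p + 27.7 = 1.795 + 27.7 = 29.50 Ω
I = V / R_total = 199 / 29.50 = 6.747 A
R_c carries the full series current, so P = I²R.
P_R_c = (6.747)² × 27.7 = 1261 W

1260 W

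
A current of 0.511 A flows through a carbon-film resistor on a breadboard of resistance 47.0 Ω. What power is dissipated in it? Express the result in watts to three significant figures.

12.3 W

With I and R stated, P = I²R applies in one step.
P = (0.5110 A)² × 47.0 Ω = 12.27 W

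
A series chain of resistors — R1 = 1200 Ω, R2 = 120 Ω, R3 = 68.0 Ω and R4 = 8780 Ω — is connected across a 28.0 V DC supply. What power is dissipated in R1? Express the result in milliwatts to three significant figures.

In a series string the same current flows through every resistor — find that current, then P = I²R for the one we want.
R_total = 1200 + 120 + 68.0 + 8780 = 10170 Ω
I = V / R_total = 28.0 / 10170 = 0.002754 A
P_R1 = I² × R1 = (0.002754)² × 1200 = 0.009100 W

9.10 mW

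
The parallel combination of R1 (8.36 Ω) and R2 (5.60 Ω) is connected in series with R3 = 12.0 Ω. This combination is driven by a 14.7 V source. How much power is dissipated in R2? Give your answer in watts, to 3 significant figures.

1.84 W

Reduce the parallel combination to a single R_p; the circuit then becomes R_p in series with the remaining resistor.
R_p = (8.36×5.60)/(8.36+5.60) = 3.354 Ω
R_total = R_p + 12.0 = 3.354 + 12.0 = 15.35 Ω
I = V / R_total = 14.7 / 15.35 = 0.9574 A
Voltage across the parallel pair: V_p = I × R_p = 0.9574 × 3.354 = 3.211 V
Use P = V²/R for R2 with V = V_p.
P_R2 = (3.211)² / 5.60 = 1.841 W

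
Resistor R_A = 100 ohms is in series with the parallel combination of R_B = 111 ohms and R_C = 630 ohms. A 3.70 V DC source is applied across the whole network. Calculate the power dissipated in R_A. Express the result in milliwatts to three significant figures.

Replace R_B and R_C with their parallel equivalent so the circuit becomes R_A in series with R_p.
R_p = (111×630)/(111+630) = 94.37 Ω
R_total = 100 + 94.37 = 194.4 Ω
I = V / R_total = 3.70 / 194.4 = 0.01904 A
R_A is in the main series path, so its power is I²R_A.
P_R_A = (0.01904)² × 100 = 0.03624 W

36.2 mW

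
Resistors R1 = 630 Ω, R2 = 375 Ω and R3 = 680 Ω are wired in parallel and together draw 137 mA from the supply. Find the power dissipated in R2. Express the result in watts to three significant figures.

1.53 W

The branches share the same voltage, but only the total current is given — find V from the equivalent resistance first.
1/R_eq = 1/630 + 1/375 + 1/680 ⇒ R_eq = 174.7 Ω
V = I_total × R_eq = 0.1370 × 174.7 = 23.93 V
P_R2 = V² / R2 = (23.93)² / 375 = 1.527 W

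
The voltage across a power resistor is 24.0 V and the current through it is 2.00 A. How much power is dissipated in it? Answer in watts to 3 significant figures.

48.0 W

Since both terminal voltage and current are stated, P = V I gives the power in one step.
P = 24.0 V × 2.000 A = 48.00 W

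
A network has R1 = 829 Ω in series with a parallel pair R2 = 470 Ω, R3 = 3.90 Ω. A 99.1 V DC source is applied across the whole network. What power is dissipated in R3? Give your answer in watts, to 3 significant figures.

Collapse R2‖R3 to a single equivalent, reducing the network to two series elements.
R_p = (470×3.90)/(470+3.90) = 3.868 Ω
R_total = 829 + 3.868 = 832.9 Ω
I = V / R_total = 99.1 / 832.9 = 0.1190 A
Voltage across the parallel pair: V_p = I × R_p = 0.1190 × 3.868 = 0.4602 V
R3 is across V_p, so use P = V²/R for that branch.
P_R3 = (0.4602)² / 3.90 = 0.05431 W

0.0543 W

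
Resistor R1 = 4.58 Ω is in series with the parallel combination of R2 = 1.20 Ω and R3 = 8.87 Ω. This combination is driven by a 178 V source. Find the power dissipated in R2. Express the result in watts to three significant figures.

928 W

First combine the parallel branches into one equivalent R_p, then R1 + R_p is a series pair.
R_p = (1.20×8.87)/(1.20+8.87) = 1.057 Ω
R_total = 4.58 + 1.057 = 5.637 Ω
I = V / R_total = 178 / 5.637 = 31.58 A
Voltage across the parallel pair: V_p = I × R_p = 31.58 × 1.057 = 33.38 V
With V_p across R2, its power is V_p²/R2.
P_R2 = (33.38)² / 1.20 = 928.4 W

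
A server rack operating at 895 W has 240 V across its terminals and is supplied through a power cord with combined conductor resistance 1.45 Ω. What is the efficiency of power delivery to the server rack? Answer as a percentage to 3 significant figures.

97.8 %

I = P / V = 895 / 240 = 3.729 A through the power cord.
P_line = I² R_line = (3.729)² × 1.45 = 20.16 W
P_source = P_load + P_line = 895.0 + 20.16 = 915.2 W
η = P_load / P_source = 895.0 / 915.2 = 0.9780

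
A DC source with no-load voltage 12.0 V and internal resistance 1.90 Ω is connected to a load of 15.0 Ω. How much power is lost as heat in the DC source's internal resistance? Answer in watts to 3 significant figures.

r is in series with the load, so it carries the full circuit current — the loss in it is I²r.
I = ε / (r + R) = 12.0 / (1.90 + 15.0) = 0.7101 A
P_int = I² r = (0.7101)² × 1.90 = 0.9579 W

0.958 W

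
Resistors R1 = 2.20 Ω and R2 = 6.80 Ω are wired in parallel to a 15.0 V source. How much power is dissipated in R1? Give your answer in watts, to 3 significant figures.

102 W

Parallel branches share the same voltage; P = V²/R gives the branch power in one step.
P_R1 = V² / R1 = (15.0)² / 2.20 Ω = 102.3 W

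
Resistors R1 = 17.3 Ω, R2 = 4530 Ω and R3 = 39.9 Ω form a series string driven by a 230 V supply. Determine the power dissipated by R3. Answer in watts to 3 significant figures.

0.100 W

The current is common to all series resistors; compute it, then apply P = I²R for the target.
R_total = 17.3 + 4530 + 39.9 = 4587 Ω
I = V / R_total = 230 / 4587 = 0.05014 A
P_R3 = I² × R3 = (0.05014)² × 39.9 = 0.1003 W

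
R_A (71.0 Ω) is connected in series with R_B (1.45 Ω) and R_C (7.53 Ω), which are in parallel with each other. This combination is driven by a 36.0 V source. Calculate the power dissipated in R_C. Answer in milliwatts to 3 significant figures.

48.8 mW

Collapse R_B‖R_C to a single equivalent, reducing the network to two series elements.
R_p = (1.45×7.53)/(1.45+7.53) = 1.216 Ω
R_total = 71.0 + 1.216 = 72.22 Ω
I = V / R_total = 36.0 / 72.22 = 0.4985 A
Voltage across the parallel pair: V_p = I × R_p = 0.4985 × 1.216 = 0.6061 V
R_C sees V_p directly, so P = V_p² / R_C.
P_R_C = (0.6061)² / 7.53 = 0.04879 W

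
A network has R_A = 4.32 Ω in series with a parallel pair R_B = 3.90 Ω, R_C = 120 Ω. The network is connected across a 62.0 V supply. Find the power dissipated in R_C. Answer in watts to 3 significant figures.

First combine the parallel branches into one equivalent R_p, then R_A + R_p is a series pair.
R_p = (3.90×120)/(3.90+120) = 3.777 Ω
R_total = 4.32 + 3.777 = 8.097 Ω
I = V / R_total = 62.0 / 8.097 = 7.657 A
Voltage across the parallel pair: V_p = I × R_p = 7.657 × 3.777 = 28.92 V
R_C is across V_p, so use P = V²/R for that branch.
P_R_C = (28.92)² / 120 = 6.971 W

6.97 W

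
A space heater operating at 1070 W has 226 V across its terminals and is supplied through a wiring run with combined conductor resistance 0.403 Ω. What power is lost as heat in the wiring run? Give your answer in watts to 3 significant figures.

9.03 W

The wiring run and load are in series, so the same current flows in both; the loss is I²R_line.
I = P / V = 1070 / 226 = 4.735 A through the wiring run.
P_line = I² R_line = (4.735)² × 0.403 = 9.033 W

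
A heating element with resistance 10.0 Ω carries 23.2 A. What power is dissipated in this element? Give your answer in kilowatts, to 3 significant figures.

5.38 kW

Current and resistance are given, so P = I²R is the direct form.
P = (23.20 A)² × 10.0 Ω = 5382 W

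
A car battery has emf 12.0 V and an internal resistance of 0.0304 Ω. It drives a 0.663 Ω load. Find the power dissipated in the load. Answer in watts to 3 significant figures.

The internal resistance and the load are in series, so the same I flows through both; get I from ε/(r+R), then I²R for the load.
I = ε / (r + R) = 12.0 / (0.0304 + 0.663) = 17.31 A
P_load = I² R = (17.31)² × 0.663 = 198.6 W

199 W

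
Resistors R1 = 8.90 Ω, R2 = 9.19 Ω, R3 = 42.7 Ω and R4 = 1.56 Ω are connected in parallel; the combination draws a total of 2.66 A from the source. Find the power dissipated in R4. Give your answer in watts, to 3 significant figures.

Only the total current is stated, so first find the parallel equivalent to get the voltage across the combination.
1/R_eq = 1/8.90 + 1/9.19 + 1/42.7 + 1/1.56 ⇒ R_eq = 1.129 Ω
V = I_total × R_eq = 2.660 × 1.129 = 3.004 V
P_R4 = V² / R4 = (3.004)² / 1.56 = 5.783 W

5.78 W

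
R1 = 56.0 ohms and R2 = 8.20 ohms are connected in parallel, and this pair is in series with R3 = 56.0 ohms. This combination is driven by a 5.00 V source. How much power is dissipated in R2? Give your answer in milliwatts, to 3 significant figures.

39.1 mW

Reduce the parallel combination to a single R_p; the circuit then becomes R_p in series with the remaining resistor.
R_p = (56.0×8.20)/(56.0+8.20) = 7.153 Ω
R_total = R_p + 56.0 = 7.153 + 56.0 = 63.15 Ω
I = V / R_total = 5.00 / 63.15 = 0.07917 A
Voltage across the parallel pair: V_p = I × R_p = 0.07917 × 7.153 = 0.5663 V
Use P = V²/R for R2 with V = V_p.
P_R2 = (0.5663)² / 8.20 = 0.03911 W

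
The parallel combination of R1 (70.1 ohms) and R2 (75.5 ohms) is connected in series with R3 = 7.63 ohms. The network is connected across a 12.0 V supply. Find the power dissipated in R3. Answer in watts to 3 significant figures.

First find R_p for the parallel pair, then treat R_p + R3 as a series loop.
R_p = (70.1×75.5)/(70.1+75.5) = 36.35 Ω
R_total = R_p + 7.63 = 36.35 + 7.63 = 43.98 Ω
I = V / R_total = 12.0 / 43.98 = 0.2729 A
R3 is the series element, so its power is I²R.
P_R3 = (0.2729)² × 7.63 = 0.5680 W

0.568 W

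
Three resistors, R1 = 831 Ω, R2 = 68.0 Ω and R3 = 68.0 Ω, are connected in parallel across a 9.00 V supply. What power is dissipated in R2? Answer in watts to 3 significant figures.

Parallel branches share the same voltage; P = V²/R gives the branch power in one step.
P_R2 = V² / R2 = (9.00)² / 68.0 Ω = 1.191 W

1.19 W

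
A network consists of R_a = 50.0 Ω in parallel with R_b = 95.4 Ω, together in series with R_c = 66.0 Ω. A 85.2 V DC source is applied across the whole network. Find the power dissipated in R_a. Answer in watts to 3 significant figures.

Reduce the parallel combination to a single R_p; the circuit then becomes R_p in series with the remaining resistor.
R_p = (50.0×95.4)/(50.0+95.4) = 32.81 Ω
R_total = R_p + 66.0 = 32.81 + 66.0 = 98.81 Ω
I = V / R_total = 85.2 / 98.81 = 0.8623 A
Voltage across the parallel pair: V_p = I × R_p = 0.8623 × 32.81 = 28.29 V
Use P = V²/R for R_a with V = V_p.
P_R_a = (28.29)² / 50.0 = 16.00 W

16.0 W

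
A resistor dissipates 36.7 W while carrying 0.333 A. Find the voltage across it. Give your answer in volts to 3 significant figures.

110 V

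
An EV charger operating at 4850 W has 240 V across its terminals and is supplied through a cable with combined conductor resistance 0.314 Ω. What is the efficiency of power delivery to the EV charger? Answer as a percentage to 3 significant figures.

I = P / V = 4850 / 240 = 20.21 A through the cable.
P_line = I² R_line = (20.21)² × 0.314 = 128.2 W
P_source = P_load + P_line = 4850 + 128.2 = 4978 W
η = P_load / P_source = 4850 / 4978 = 0.9742

97.4 %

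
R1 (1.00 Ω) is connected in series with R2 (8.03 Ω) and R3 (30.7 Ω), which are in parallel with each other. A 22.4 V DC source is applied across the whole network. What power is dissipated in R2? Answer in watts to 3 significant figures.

Replace R2 and R3 with their parallel equivalent so the circuit becomes R1 in series with R_p.
R_p = (8.03×30.7)/(8.03+30.7) = 6.365 Ω
R_total = 1.00 + 6.365 = 7.365 Ω
I = V / R_total = 22.4 / 7.365 = 3.041 A
Voltage across the parallel pair: V_p = I × R_p = 3.041 × 6.365 = 19.36 V
With V_p across R2, its power is V_p²/R2.
P_R2 = (19.36)² / 8.03 = 46.67 W

46.7 W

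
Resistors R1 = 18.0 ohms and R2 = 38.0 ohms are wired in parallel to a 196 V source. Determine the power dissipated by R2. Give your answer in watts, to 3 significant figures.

1010 W

The supply voltage appears across each parallel branch — just use P = V²/R2.
P_R2 = V² / R2 = (196)² / 38.0 Ω = 1011 W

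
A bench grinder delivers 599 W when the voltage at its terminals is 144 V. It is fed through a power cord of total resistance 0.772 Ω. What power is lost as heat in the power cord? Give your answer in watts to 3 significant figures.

Line loss is just I²R for the cable — we know both I and R_line directly.
I = P / V = 599 / 144 = 4.160 A through the power cord.
P_line = I² R_line = (4.160)² × 0.772 = 13.36 W

13.4 W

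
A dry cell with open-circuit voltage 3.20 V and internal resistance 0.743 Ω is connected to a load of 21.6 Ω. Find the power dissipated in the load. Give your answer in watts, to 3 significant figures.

Load and internal resistance form a series loop — compute the loop current, then the load power via I²R.
I = ε / (r + R) = 3.20 / (0.743 + 21.6) = 0.1432 A
P_load = I² R = (0.1432)² × 21.6 = 0.4431 W

0.443 W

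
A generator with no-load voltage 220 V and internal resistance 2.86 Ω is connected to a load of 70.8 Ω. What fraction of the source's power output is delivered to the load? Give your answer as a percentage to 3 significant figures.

96.1 %

Both r and R carry the same current, so the power split is just the resistance split: η = R/(R+r).
η = R / (R + r) = 70.8 / (70.8 + 2.86) = 0.9612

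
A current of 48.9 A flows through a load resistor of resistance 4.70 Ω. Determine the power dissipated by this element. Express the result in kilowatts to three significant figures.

11.2 kW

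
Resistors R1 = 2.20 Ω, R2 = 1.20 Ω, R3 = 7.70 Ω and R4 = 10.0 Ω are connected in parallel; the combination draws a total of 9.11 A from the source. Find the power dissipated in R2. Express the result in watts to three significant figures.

The branches share the same voltage, but only the total current is given — find V from the equivalent resistance first.
1/R_eq = 1/2.20 + 1/1.20 + 1/7.70 + 1/10.0 ⇒ R_eq = 0.6589 Ω
V = I_total × R_eq = 9.110 × 0.6589 = 6.002 V
P_R2 = V² / R2 = (6.002)² / 1.20 = 30.02 W

30.0 W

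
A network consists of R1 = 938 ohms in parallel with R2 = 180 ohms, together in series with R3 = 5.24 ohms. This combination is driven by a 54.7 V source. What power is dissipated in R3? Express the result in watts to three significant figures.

Combine R1 and R2 into their parallel equivalent first, reducing the network to two series resistors.
R_p = (938×180)/(938+180) = 151.0 Ω
R_total = R_p + 5.24 = 151.0 + 5.24 = 156.3 Ω
I = V / R_total = 54.7 / 156.3 = 0.3501 A
R3 is the series element, so its power is I²R.
P_R3 = (0.3501)² × 5.24 = 0.6421 W

0.642 W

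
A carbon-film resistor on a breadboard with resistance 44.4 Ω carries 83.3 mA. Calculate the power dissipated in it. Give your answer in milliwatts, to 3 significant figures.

Current and resistance are given, so P = I²R is the direct form.
P = (0.08330 A)² × 44.4 Ω = 0.3081 W

308 mW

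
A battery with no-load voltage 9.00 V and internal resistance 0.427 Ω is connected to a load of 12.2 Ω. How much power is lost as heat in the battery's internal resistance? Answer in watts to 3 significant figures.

0.217 W

The source's internal resistance is just another series element carrying I; its dissipation is I²r.
I = ε / (r + R) = 9.00 / (0.427 + 12.2) = 0.7128 A
P_int = I² r = (0.7128)² × 0.427 = 0.2169 W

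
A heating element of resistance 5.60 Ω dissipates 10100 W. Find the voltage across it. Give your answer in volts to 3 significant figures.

Rearranging the power relation for the two known quantities gives V = √(P R).
V = √(10100 × 5.60) = 237.8 V

238 V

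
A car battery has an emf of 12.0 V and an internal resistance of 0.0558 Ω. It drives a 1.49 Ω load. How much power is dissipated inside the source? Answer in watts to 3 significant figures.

3.36 W

Internal loss is I²r, with I set by the total series resistance r+R.
I = ε / (r + R) = 12.0 / (0.0558 + 1.49) = 7.763 A
P_int = I² r = (7.763)² × 0.0558 = 3.363 W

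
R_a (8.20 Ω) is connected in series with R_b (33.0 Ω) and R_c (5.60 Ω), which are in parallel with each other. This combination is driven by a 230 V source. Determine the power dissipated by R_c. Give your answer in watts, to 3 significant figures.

1280 W

Collapse R_b‖R_c to a single equivalent, reducing the network to two series elements.
R_p = (33.0×5.60)/(33.0+5.60) = 4.788 Ω
R_total = 8.20 + 4.788 = 12.99 Ω
I = V / R_total = 230 / 12.99 = 17.71 A
Voltage across the parallel pair: V_p = I × R_p = 17.71 × 4.788 = 84.78 V
With V_p across R_c, its power is V_p²/R_c.
P_R_c = (84.78)² / 5.60 = 1284 W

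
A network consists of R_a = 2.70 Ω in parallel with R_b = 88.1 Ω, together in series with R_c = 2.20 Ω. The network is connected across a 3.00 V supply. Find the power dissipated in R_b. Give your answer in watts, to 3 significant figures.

First find R_p for the parallel pair, then treat R_p + R_c as a series loop.
R_p = (2.70×88.1)/(2.70+88.1) = 2.620 Ω
R_total = R_p + 2.20 = 2.620 + 2.20 = 4.820 Ω
I = V / R_total = 3.00 / 4.820 = 0.6224 A
Voltage across the parallel pair: V_p = I × R_p = 0.6224 × 2.620 = 1.631 V
Use P = V²/R for R_b with V = V_p.
P_R_b = (1.631)² / 88.1 = 0.03018 W

0.0302 W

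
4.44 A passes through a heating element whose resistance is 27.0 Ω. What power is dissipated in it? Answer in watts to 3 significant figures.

The current through and the resistance of the element are both given; use P = I²R.
P = (4.440 A)² × 27.0 Ω = 532.3 W

532 W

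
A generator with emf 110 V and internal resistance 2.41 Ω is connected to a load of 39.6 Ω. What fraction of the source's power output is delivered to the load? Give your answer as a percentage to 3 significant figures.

η = P_load/(P_load+P_int) = I²R/(I²R+I²r) = R/(R+r) — the I² cancels for series elements.
η = R / (R + r) = 39.6 / (39.6 + 2.41) = 0.9426

94.3 %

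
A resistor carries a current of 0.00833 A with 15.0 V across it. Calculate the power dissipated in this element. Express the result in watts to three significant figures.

0.125 W

With V and I both given, power follows immediately from P = V I.
P = 15.0 V × 0.008330 A = 0.1250 W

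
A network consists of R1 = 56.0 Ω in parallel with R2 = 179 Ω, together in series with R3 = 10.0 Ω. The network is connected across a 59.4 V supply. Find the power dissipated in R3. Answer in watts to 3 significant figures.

12.7 W

Collapse the R1‖R2 pair into one equivalent R_p; then R_p and R3 form a series string.
R_p = (56.0×179)/(56.0+179) = 42.66 Ω
R_total = R_p + 10.0 = 42.66 + 10.0 = 52.66 Ω
I = V / R_total = 59.4 / 52.66 = 1.128 A
R3 carries the full series current, so P = I²R.
P_R3 = (1.128)² × 10.0 = 12.73 W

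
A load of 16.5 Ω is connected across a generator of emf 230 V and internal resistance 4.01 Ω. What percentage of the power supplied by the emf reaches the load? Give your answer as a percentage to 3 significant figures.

80.4 %

The source delivers εI, of which I²R reaches the load and I²r is lost; since I is common, η = R/(R+r).
η = R / (R + r) = 16.5 / (16.5 + 4.01) = 0.8045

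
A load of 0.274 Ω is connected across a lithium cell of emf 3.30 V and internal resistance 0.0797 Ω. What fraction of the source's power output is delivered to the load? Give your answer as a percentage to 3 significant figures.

The source delivers εI, of which I²R reaches the load and I²r is lost; since I is common, η = R/(R+r).
η = R / (R + r) = 0.274 / (0.274 + 0.0797) = 0.7747

77.5 %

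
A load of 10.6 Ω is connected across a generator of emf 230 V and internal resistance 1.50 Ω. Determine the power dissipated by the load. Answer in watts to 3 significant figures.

The internal resistance and the load are in series, so the same I flows through both; get I from ε/(r+R), then I²R for the load.
I = ε / (r + R) = 230 / (1.50 + 10.6) = 19.01 A
P_load = I² R = (19.01)² × 10.6 = 3830 W

3830 W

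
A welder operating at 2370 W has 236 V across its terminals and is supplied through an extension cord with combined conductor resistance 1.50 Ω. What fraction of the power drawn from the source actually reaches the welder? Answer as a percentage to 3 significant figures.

94.0 %

I = P / V = 2370 / 236 = 10.04 A through the extension cord.
P_line = I² R_line = (10.04)² × 1.50 = 151.3 W
P_source = P_load + P_line = 2370 + 151.3 = 2521 W
η = P_load / P_source = 2370 / 2521 = 0.9400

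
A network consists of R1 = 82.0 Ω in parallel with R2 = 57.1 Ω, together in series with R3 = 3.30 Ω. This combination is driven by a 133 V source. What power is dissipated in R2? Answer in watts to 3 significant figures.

257 W

First find R_p for the parallel pair, then treat R_p + R3 as a series loop.
R_p = (82.0×57.1)/(82.0+57.1) = 33.66 Ω
R_total = R_p + 3.30 = 33.66 + 3.30 = 36.96 Ω
I = V / R_total = 133 / 36.96 = 3.598 A
Voltage across the parallel pair: V_p = I × R_p = 3.598 × 33.66 = 121.1 V
R2 has V_p across it, so P = V_p²/R2.
P_R2 = (121.1)² / 57.1 = 256.9 W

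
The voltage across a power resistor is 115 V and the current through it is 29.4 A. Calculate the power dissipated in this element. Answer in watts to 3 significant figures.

3380 W

V and I are known directly — P = V I, no intermediate step needed.
P = 115 V × 29.40 A = 3381 W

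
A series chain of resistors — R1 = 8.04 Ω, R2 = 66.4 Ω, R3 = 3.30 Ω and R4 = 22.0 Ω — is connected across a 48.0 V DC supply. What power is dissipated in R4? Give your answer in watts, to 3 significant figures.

5.10 W

Since the resistors are in series they all carry the loop current I = V/R_total; the power in any one is I²R.
R_total = 8.04 + 66.4 + 3.30 + 22.0 = 99.74 Ω
I = V / R_total = 48.0 / 99.74 = 0.4813 A
P_R4 = I² × R4 = (0.4813)² × 22.0 = 5.095 W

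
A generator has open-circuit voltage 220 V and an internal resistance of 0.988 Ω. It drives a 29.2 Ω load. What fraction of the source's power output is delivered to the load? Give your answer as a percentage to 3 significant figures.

The source delivers εI, of which I²R reaches the load and I²r is lost; since I is common, η = R/(R+r).
η = R / (R + r) = 29.2 / (29.2 + 0.988) = 0.9673

96.7 %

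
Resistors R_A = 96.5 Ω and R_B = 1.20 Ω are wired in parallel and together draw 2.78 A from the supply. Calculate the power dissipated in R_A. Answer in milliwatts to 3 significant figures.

Parallel branches share V, not I — compute V via R_eq, then use V²/R for the target branch.
1/R_eq = 1/96.5 + 1/1.20 ⇒ R_eq = 1.185 Ω
V = I_total × R_eq = 2.780 × 1.185 = 3.295 V
P_R_A = V² / R_A = (3.295)² / 96.5 = 0.1125 W

113 mW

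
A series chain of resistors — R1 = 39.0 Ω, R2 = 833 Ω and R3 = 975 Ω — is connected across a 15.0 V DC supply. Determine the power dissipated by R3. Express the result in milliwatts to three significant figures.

In a series string the same current flows through every resistor — find that current, then P = I²R for the one we want.
R_total = 39.0 + 833 + 975 = 1847 Ω
I = V / R_total = 15.0 / 1847 = 0.008121 A
P_R3 = I² × R3 = (0.008121)² × 975 = 0.06431 W

64.3 mW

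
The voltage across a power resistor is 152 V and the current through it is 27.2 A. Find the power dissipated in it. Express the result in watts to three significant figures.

V and I are known directly — P = V I, no intermediate step needed.
P = 152 V × 27.20 A = 4134 W

4130 W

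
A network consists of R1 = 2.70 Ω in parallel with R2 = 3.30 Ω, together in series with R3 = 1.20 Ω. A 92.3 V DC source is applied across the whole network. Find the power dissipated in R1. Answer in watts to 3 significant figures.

965 W

Collapse the R1‖R2 pair into one equivalent R_p; then R_p and R3 form a series string.
R_p = (2.70×3.30)/(2.70+3.30) = 1.485 Ω
R_total = R_p + 1.20 = 1.485 + 1.20 = 2.685 Ω
I = V / R_total = 92.3 / 2.685 = 34.38 A
Voltage across the parallel pair: V_p = I × R_p = 34.38 × 1.485 = 51.05 V
R1 has V_p across it, so P = V_p²/R1.
P_R1 = (51.05)² / 2.70 = 965.2 W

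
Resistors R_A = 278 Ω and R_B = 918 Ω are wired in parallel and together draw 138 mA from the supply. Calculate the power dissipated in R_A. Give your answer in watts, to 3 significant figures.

Parallel branches share V, not I — compute V via R_eq, then use V²/R for the target branch.
1/R_eq = 1/278 + 1/918 ⇒ R_eq = 213.4 Ω
V = I_total × R_eq = 0.1380 × 213.4 = 29.45 V
P_R_A = V² / R_A = (29.45)² / 278 = 3.119 W

3.12 W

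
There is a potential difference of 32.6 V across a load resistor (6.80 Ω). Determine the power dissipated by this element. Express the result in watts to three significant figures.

We know the drop across the element and its resistance — P = V²/R, one step.
P = (32.6 V)² / 6.80 Ω = 156.3 W

156 W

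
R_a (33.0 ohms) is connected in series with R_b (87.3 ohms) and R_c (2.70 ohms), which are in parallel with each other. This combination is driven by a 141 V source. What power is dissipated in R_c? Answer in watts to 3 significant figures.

First combine the parallel branches into one equivalent R_p, then R_a + R_p is a series pair.
R_p = (87.3×2.70)/(87.3+2.70) = 2.619 Ω
R_total = 33.0 + 2.619 = 35.62 Ω
I = V / R_total = 141 / 35.62 = 3.959 A
Voltage across the parallel pair: V_p = I × R_p = 3.959 × 2.619 = 10.37 V
R_c sees V_p directly, so P = V_p² / R_c.
P_R_c = (10.37)² / 2.70 = 39.81 W

39.8 W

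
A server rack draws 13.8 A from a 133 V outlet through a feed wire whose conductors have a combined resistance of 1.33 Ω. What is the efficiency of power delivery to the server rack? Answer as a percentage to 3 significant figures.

86.2 %

The feed wire carries the full 13.8 A.
P_line = I² R_line = (13.80)² × 1.33 = 253.3 W
P_source = V I = 133 × 13.80 = 1835 W; P_load = 1582 W
η = P_load / P_source = 1582 / 1835 = 0.8620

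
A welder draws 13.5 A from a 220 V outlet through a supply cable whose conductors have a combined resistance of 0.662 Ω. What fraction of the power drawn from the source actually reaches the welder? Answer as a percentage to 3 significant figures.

The supply cable carries the full 13.5 A.
P_line = I² R_line = (13.50)² × 0.662 = 120.6 W
P_source = V I = 220 × 13.50 = 2970 W; P_load = 2849 W
η = P_load / P_source = 2849 / 2970 = 0.9594

95.9 %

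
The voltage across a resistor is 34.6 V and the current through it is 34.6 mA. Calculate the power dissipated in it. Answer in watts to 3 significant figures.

V and I are known directly — P = V I, no intermediate step needed.
P = 34.6 V × 0.03460 A = 1.197 W

1.20 W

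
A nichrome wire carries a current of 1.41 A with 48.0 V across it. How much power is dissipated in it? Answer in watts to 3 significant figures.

67.7 W

With V and I both given, power follows immediately from P = V I.
P = 48.0 V × 1.410 A = 67.68 W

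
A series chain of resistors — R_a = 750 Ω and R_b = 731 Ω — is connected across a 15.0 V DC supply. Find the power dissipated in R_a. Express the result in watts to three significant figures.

In a series string the same current flows through every resistor — find that current, then P = I²R for the one we want.
R_total = 750 + 731 = 1481 Ω
I = V / R_total = 15.0 / 1481 = 0.01013 A
P_R_a = I² × R_a = (0.01013)² × 750 = 0.07694 W

0.0769 W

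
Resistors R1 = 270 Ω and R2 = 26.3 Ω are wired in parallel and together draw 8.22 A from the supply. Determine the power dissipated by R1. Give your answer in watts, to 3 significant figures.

Only the total current is stated, so first find the parallel equivalent to get the voltage across the combination.
1/R_eq = 1/270 + 1/26.3 ⇒ R_eq = 23.97 Ω
V = I_total × R_eq = 8.220 × 23.97 = 197.0 V
P_R1 = V² / R1 = (197.0)² / 270 = 143.7 W

144 W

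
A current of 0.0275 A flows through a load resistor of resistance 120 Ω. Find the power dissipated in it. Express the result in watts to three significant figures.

0.0907 W

Knowing I and R, the power is just I²R — no need to find V first.
P = (0.02750 A)² × 120 Ω = 0.09075 W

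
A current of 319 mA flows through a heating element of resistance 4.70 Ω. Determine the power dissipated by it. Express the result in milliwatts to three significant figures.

478 mW

Knowing I and R, the power is just I²R — no need to find V first.
P = (0.3190 A)² × 4.70 Ω = 0.4783 W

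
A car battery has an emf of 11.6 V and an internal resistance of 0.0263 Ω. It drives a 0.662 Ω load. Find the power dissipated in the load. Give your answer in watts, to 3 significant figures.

188 W

Find the circuit current first, then P = I²R for the load (series elements share I).
I = ε / (r + R) = 11.6 / (0.0263 + 0.662) = 16.85 A
P_load = I² R = (16.85)² × 0.662 = 188.0 W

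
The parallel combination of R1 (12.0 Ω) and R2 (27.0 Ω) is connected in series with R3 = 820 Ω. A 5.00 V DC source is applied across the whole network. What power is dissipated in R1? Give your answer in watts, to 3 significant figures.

Reduce the parallel combination to a single R_p; the circuit then becomes R_p in series with the remaining resistor.
R_p = (12.0×27.0)/(12.0+27.0) = 8.308 Ω
R_total = R_p + 820 = 8.308 + 820 = 828.3 Ω
I = V / R_total = 5.00 / 828.3 = 0.006036 A
Voltage across the parallel pair: V_p = I × R_p = 0.006036 × 8.308 = 0.05015 V
R1 sits across V_p; its power is V_p²/R.
P_R1 = (0.05015)² / 12.0 = 0.0002096 W

0.000210 W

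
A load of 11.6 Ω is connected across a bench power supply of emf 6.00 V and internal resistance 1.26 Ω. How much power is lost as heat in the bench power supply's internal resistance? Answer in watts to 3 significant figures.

0.274 W

Internal loss is I²r, with I set by the total series resistance r+R.
I = ε / (r + R) = 6.00 / (1.26 + 11.6) = 0.4666 A
P_int = I² r = (0.4666)² × 1.26 = 0.2743 W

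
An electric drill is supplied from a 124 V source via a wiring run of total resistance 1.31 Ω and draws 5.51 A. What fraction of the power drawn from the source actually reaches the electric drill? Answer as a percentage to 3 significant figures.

94.2 %

The wiring run carries the full 5.51 A.
P_line = I² R_line = (5.510)² × 1.31 = 39.77 W
P_source = V I = 124 × 5.510 = 683.2 W; P_load = 643.5 W
η = P_load / P_source = 643.5 / 683.2 = 0.9418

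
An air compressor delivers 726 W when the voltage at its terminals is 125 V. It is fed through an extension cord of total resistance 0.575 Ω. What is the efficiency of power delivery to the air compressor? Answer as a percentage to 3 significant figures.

I = P / V = 726 / 125 = 5.808 A through the extension cord.
P_line = I² R_line = (5.808)² × 0.575 = 19.40 W
P_source = P_load + P_line = 726.0 + 19.40 = 745.4 W
η = P_load / P_source = 726.0 / 745.4 = 0.9740

97.4 %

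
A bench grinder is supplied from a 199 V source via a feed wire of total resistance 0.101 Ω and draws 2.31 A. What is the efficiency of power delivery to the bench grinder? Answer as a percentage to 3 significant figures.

The feed wire carries the full 2.31 A.
P_line = I² R_line = (2.310)² × 0.101 = 0.5389 W
P_source = V I = 199 × 2.310 = 459.7 W; P_load = 459.2 W
η = P_load / P_source = 459.2 / 459.7 = 0.9988

99.9 %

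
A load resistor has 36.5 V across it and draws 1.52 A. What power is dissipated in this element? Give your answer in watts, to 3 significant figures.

55.5 W

Since both terminal voltage and current are stated, P = V I gives the power in one step.
P = 36.5 V × 1.520 A = 55.48 W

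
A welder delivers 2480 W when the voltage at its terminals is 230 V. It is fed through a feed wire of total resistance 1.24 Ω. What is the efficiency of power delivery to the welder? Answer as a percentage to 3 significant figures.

94.5 %

I = P / V = 2480 / 230 = 10.78 A through the feed wire.
P_line = I² R_line = (10.78)² × 1.24 = 144.2 W
P_source = P_load + P_line = 2480 + 144.2 = 2624 W
η = P_load / P_source = 2480 / 2624 = 0.9451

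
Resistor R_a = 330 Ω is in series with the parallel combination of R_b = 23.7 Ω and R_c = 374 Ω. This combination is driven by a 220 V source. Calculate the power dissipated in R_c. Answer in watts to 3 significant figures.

Replace R_b and R_c with their parallel equivalent so the circuit becomes R_a in series with R_p.
R_p = (23.7×374)/(23.7+374) = 22.29 Ω
R_total = 330 + 22.29 = 352.3 Ω
I = V / R_total = 220 / 352.3 = 0.6245 A
Voltage across the parallel pair: V_p = I × R_p = 0.6245 × 22.29 = 13.92 V
R_c sees V_p directly, so P = V_p² / R_c.
P_R_c = (13.92)² / 374 = 0.5180 W

0.518 W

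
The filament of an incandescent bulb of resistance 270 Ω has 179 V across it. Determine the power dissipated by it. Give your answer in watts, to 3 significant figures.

119 W

Voltage and resistance are given, so P = V²/R is the one-step route.
P = (179 V)² / 270 Ω = 118.7 W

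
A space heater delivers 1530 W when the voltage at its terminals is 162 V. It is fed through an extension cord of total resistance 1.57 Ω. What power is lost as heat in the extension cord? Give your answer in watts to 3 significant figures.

The extension cord is a series resistance carrying the load current; its dissipation is I²R_line.
I = P / V = 1530 / 162 = 9.444 A through the extension cord.
P_line = I² R_line = (9.444)² × 1.57 = 140.0 W

140 W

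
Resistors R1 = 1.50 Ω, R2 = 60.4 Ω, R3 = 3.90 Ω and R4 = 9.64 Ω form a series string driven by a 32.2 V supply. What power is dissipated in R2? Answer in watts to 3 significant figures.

11.0 W

Series elements share the same current, so find I first, then use P = I²R.
R_total = 1.50 + 60.4 + 3.90 + 9.64 = 75.44 Ω
I = V / R_total = 32.2 / 75.44 = 0.4268 A
P_R2 = I² × R2 = (0.4268)² × 60.4 = 11.00 W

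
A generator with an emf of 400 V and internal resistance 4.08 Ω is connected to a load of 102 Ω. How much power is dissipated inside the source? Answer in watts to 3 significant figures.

58.0 W

The source's internal resistance is just another series element carrying I; its dissipation is I²r.
I = ε / (r + R) = 400 / (4.08 + 102) = 3.771 A
P_int = I² r = (3.771)² × 4.08 = 58.01 W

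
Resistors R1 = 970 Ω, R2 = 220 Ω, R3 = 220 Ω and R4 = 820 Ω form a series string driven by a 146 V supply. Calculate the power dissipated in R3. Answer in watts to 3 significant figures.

Series elements share the same current, so find I first, then use P = I²R.
R_total = 970 + 220 + 220 + 820 = 2230 Ω
I = V / R_total = 146 / 2230 = 0.06547 A
P_R3 = I² × R3 = (0.06547)² × 220 = 0.9430 W

0.943 W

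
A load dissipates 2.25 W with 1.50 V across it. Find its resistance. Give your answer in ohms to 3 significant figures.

1.00 Ω

Inverting the appropriate power form: R = V² / P.
R = (1.50)² / 2.25 = 1.000 Ω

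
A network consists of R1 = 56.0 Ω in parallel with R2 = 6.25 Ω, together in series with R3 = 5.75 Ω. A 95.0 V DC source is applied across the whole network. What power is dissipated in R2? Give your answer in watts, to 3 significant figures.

353 W

Combine R1 and R2 into their parallel equivalent first, reducing the network to two series resistors.
R_p = (56.0×6.25)/(56.0+6.25) = 5.622 Ω
R_total = R_p + 5.75 = 5.622 + 5.75 = 11.37 Ω
I = V / R_total = 95.0 / 11.37 = 8.353 A
Voltage across the parallel pair: V_p = I × R_p = 8.353 × 5.622 = 46.97 V
R2 sits across V_p; its power is V_p²/R.
P_R2 = (46.97)² / 6.25 = 353.0 W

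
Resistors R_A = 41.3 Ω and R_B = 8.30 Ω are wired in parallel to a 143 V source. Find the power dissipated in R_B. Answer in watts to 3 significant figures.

2460 W

Each parallel branch sees the full supply voltage, so P = V²/R applies directly to the target branch.
P_R_B = V² / R_B = (143)² / 8.30 Ω = 2464 W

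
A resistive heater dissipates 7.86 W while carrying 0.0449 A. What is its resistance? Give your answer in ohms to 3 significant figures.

3900 Ω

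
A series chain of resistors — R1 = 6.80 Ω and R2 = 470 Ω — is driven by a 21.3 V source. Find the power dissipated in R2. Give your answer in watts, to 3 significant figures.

The current is common to all series resistors; compute it, then apply P = I²R for the target.
R_total = 6.80 + 470 = 476.8 Ω
I = V / R_total = 21.3 / 476.8 = 0.04467 A
P_R2 = I² × R2 = (0.04467)² × 470 = 0.9380 W

0.938 W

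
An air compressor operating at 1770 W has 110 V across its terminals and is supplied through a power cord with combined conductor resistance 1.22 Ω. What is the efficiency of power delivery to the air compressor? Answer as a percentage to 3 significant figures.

84.9 %

I = P / V = 1770 / 110 = 16.09 A through the power cord.
P_line = I² R_line = (16.09)² × 1.22 = 315.9 W
P_source = P_load + P_line = 1770 + 315.9 = 2086 W
η = P_load / P_source = 1770 / 2086 = 0.8486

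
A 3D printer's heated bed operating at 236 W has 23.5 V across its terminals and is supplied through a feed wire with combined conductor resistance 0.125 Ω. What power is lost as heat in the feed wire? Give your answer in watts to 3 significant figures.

12.6 W

Line loss is just I²R for the cable — we know both I and R_line directly.
I = P / V = 236 / 23.5 = 10.04 A through the feed wire.
P_line = I² R_line = (10.04)² × 0.125 = 12.61 W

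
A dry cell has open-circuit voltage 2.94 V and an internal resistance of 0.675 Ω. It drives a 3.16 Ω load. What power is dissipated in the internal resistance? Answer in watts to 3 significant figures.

0.397 W

r is in series with the load, so it carries the full circuit current — the loss in it is I²r.
I = ε / (r + R) = 2.94 / (0.675 + 3.16) = 0.7666 A
P_int = I² r = (0.7666)² × 0.675 = 0.3967 W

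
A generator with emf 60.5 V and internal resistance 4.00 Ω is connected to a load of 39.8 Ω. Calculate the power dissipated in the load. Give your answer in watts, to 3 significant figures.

75.9 W

Load and internal resistance form a series loop — compute the loop current, then the load power via I²R.
I = ε / (r + R) = 60.5 / (4.00 + 39.8) = 1.381 A
P_load = I² R = (1.381)² × 39.8 = 75.94 W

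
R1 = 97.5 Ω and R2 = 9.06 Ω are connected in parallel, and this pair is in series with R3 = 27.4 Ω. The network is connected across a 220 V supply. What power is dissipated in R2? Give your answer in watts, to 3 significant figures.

288 W

Reduce the parallel combination to a single R_p; the circuit then becomes R_p in series with the remaining resistor.
R_p = (97.5×9.06)/(97.5+9.06) = 8.290 Ω
R_total = R_p + 27.4 = 8.290 + 27.4 = 35.69 Ω
I = V / R_total = 220 / 35.69 = 6.164 A
Voltage across the parallel pair: V_p = I × R_p = 6.164 × 8.290 = 51.10 V
R2 has V_p across it, so P = V_p²/R2.
P_R2 = (51.10)² / 9.06 = 288.2 W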